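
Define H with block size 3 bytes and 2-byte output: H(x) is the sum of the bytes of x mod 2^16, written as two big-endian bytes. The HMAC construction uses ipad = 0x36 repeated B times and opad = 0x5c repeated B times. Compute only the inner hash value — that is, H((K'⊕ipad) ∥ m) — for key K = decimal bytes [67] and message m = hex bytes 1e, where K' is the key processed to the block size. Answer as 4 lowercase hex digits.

00ff

Key decimal bytes [67] = 43 is 1 byte ≤ B = 3; zero-pad to 3 bytes: K' = 43 00 00.
K' ⊕ ipad = 75 36 36.
Inner input = 75 36 36 ∥ 1e.
Inner hash: sum = 117+54+54+30 = 255 → 00 ff.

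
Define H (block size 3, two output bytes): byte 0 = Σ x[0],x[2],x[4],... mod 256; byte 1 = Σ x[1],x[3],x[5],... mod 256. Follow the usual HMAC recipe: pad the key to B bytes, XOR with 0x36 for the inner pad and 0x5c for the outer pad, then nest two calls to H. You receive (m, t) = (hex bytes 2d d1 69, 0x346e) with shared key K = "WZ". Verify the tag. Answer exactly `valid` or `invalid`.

Key "WZ" = 57 5a is 2 bytes ≤ B = 3; zero-pad to 3 bytes: K' = 57 5a 00.
K' ⊕ ipad = 61 6c 36; K' ⊕ opad = 0b 06 5c.
Inner hash: even-index sum = 360 mod 256 = 104; odd-index sum = 258 mod 256 = 2 → 68 02.
Outer hash (recomputed tag): even-index sum = 105 mod 256 = 105; odd-index sum = 110 mod 256 = 110 → 69 6e.
Recomputed tag = 696e; claimed = 346e → mismatch.

invalid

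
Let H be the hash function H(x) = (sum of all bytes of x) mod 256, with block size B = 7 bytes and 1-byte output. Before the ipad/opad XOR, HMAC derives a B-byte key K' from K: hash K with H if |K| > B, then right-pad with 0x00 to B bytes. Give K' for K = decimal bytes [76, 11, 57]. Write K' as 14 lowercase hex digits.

Key decimal bytes [76, 11, 57] = 4c 0b 39 is 3 bytes ≤ B = 7; zero-pad to 7 bytes: K' = 4c 0b 39 00 00 00 00.

4c0b3900000000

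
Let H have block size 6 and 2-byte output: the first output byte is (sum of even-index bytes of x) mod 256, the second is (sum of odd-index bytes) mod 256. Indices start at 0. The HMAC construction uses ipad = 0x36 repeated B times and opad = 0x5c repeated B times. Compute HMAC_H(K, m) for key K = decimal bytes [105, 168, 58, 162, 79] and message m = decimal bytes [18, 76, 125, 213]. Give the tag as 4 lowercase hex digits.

Key decimal bytes [105, 168, 58, 162, 79] = 69 a8 3a a2 4f is 5 bytes ≤ B = 6; zero-pad to 6 bytes: K' = 69 a8 3a a2 4f 00.
K' ⊕ ipad = 5f 9e 0c 94 79 36.  K' ⊕ opad = 35 f4 66 fe 13 5c.
Inner input = (K'⊕ipad) ∥ m = 5f 9e 0c 94 79 36 ∥ 12 4c 7d d5.
Inner hash: even-index sum = 371 mod 256 = 115; odd-index sum = 649 mod 256 = 137 → 73 89.
Outer input = (K'⊕opad) ∥ inner = 35 f4 66 fe 13 5c ∥ 73 89.
Outer hash (tag): even-index sum = 289 mod 256 = 33; odd-index sum = 727 mod 256 = 215 → 21 d7.

21d7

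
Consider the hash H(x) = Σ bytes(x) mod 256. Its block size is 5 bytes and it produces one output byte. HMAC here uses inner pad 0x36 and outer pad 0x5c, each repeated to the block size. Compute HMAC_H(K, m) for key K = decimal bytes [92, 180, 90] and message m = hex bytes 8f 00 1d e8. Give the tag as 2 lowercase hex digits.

fe

Key decimal bytes [92, 180, 90] = 5c b4 5a is 3 bytes ≤ B = 5; zero-pad to 5 bytes: K' = 5c b4 5a 00 00.
K' ⊕ ipad = 6a 82 6c 36 36.  K' ⊕ opad = 00 e8 06 5c 5c.
Inner input = (K'⊕ipad) ∥ m = 6a 82 6c 36 36 ∥ 8f 00 1d e8.
Inner hash: sum = 106+130+108+54+54+143+0+29+232 = 856; mod 256 = 88 → 58.
Outer input = (K'⊕opad) ∥ inner = 00 e8 06 5c 5c ∥ 58.
Outer hash (tag): sum = 0+232+6+92+92+88 = 510; mod 256 = 254 → fe.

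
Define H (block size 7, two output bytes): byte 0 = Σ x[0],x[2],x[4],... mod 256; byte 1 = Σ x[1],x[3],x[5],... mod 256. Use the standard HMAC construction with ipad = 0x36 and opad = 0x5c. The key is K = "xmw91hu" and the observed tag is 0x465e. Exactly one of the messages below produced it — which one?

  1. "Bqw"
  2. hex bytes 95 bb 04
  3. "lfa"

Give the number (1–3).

2

Key "xmw91hu" = 78 6d 77 39 31 68 75 is exactly B = 7 bytes: K' = 78 6d 77 39 31 68 75.
K' ⊕ ipad = 4e 5b 41 0f 07 5e 43; K' ⊕ opad = 24 31 2b 65 6d 34 29.
m1: inner = H(4e 5b 41 0f 07 5e 43 42 71 77) = 4a 81; tag = H(24 31 2b 65 6d 34 29 4a 81) = 6614
m2: inner = H(4e 5b 41 0f 07 5e 43 95 bb 04) = 94 61; tag = H(24 31 2b 65 6d 34 29 94 61) = 465e ← matches
m3: inner = H(4e 5b 41 0f 07 5e 43 6c 66 61) = 3f 95; tag = H(24 31 2b 65 6d 34 29 3f 95) = 7a09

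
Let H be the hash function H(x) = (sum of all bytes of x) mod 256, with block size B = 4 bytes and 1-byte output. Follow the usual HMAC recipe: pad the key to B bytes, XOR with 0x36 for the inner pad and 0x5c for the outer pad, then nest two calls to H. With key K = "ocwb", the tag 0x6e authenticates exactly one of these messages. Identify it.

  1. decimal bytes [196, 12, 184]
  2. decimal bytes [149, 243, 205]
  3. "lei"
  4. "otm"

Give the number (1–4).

Key "ocwb" = 6f 63 77 62 is exactly B = 4 bytes: K' = 6f 63 77 62.
K' ⊕ ipad = 59 55 41 54; K' ⊕ opad = 33 3f 2b 3e.
m1: inner = H(59 55 41 54 c4 0c b8) = cb; tag = H(33 3f 2b 3e cb) = a6
m2: inner = H(59 55 41 54 95 f3 cd) = 98; tag = H(33 3f 2b 3e 98) = 73
m3: inner = H(59 55 41 54 6c 65 69) = 7d; tag = H(33 3f 2b 3e 7d) = 58
m4: inner = H(59 55 41 54 6f 74 6d) = 93; tag = H(33 3f 2b 3e 93) = 6e ← matches

4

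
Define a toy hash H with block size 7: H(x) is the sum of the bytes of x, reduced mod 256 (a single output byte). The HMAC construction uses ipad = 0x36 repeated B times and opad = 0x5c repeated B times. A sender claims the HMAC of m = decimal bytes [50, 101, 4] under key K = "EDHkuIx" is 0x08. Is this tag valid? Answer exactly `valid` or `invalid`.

invalid

Key "EDHkuIx" = 45 44 48 6b 75 49 78 is exactly B = 7 bytes: K' = 45 44 48 6b 75 49 78.
K' ⊕ ipad = 73 72 7e 5d 43 7f 4e; K' ⊕ opad = 19 18 14 37 29 15 24.
Inner hash: sum = 115+114+126+93+67+127+78+50+101+4 = 875; mod 256 = 107 → 6b.
Outer hash (recomputed tag): sum = 25+24+20+55+41+21+36+107 = 329; mod 256 = 73 → 49.
Recomputed tag = 49; claimed = 08 → mismatch.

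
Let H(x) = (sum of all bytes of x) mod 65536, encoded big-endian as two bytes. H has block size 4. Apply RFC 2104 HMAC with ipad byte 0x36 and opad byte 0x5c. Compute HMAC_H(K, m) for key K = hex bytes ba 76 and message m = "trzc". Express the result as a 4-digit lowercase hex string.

02c5

Key hex bytes ba 76 is 2 bytes ≤ B = 4; zero-pad to 4 bytes: K' = ba 76 00 00.
K' ⊕ ipad = 8c 40 36 36.  K' ⊕ opad = e6 2a 5c 5c.
Inner input = (K'⊕ipad) ∥ m = 8c 40 36 36 ∥ 74 72 7a 63.
Inner hash: sum = 140+64+54+54+116+114+122+99 = 763 → 02 fb.
Outer input = (K'⊕opad) ∥ inner = e6 2a 5c 5c ∥ 02 fb.
Outer hash (tag): sum = 230+42+92+92+2+251 = 709 → 02 c5.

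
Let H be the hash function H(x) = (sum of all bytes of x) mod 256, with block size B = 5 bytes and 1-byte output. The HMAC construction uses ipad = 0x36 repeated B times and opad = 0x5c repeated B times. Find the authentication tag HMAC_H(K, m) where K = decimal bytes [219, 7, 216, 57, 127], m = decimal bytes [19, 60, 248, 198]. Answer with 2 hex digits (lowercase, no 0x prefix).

5f

Key decimal bytes [219, 7, 216, 57, 127] = db 07 d8 39 7f is exactly B = 5 bytes: K' = db 07 d8 39 7f.
K' ⊕ ipad = ed 31 ee 0f 49.  K' ⊕ opad = 87 5b 84 65 23.
Inner input = (K'⊕ipad) ∥ m = ed 31 ee 0f 49 ∥ 13 3c f8 c6.
Inner hash: sum = 237+49+238+15+73+19+60+248+198 = 1137; mod 256 = 113 → 71.
Outer input = (K'⊕opad) ∥ inner = 87 5b 84 65 23 ∥ 71.
Outer hash (tag): sum = 135+91+132+101+35+113 = 607; mod 256 = 95 → 5f.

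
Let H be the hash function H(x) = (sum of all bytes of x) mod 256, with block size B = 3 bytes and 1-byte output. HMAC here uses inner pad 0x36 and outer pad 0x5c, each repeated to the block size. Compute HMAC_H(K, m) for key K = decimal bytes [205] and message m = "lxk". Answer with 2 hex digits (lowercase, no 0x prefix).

ff

Key decimal bytes [205] = cd is 1 byte ≤ B = 3; zero-pad to 3 bytes: K' = cd 00 00.
K' ⊕ ipad = fb 36 36.  K' ⊕ opad = 91 5c 5c.
Inner input = (K'⊕ipad) ∥ m = fb 36 36 ∥ 6c 78 6b.
Inner hash: sum = 251+54+54+108+120+107 = 694; mod 256 = 182 → b6.
Outer input = (K'⊕opad) ∥ inner = 91 5c 5c ∥ b6.
Outer hash (tag): sum = 145+92+92+182 = 511; mod 256 = 255 → ff.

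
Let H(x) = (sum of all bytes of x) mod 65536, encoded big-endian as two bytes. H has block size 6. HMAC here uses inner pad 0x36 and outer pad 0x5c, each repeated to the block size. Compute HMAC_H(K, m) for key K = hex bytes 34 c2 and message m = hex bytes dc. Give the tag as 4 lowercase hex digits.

0322

Key hex bytes 34 c2 is 2 bytes ≤ B = 6; zero-pad to 6 bytes: K' = 34 c2 00 00 00 00.
K' ⊕ ipad = 02 f4 36 36 36 36.  K' ⊕ opad = 68 9e 5c 5c 5c 5c.
Inner input = (K'⊕ipad) ∥ m = 02 f4 36 36 36 36 ∥ dc.
Inner hash: sum = 2+244+54+54+54+54+220 = 682 → 02 aa.
Outer input = (K'⊕opad) ∥ inner = 68 9e 5c 5c 5c 5c ∥ 02 aa.
Outer hash (tag): sum = 104+158+92+92+92+92+2+170 = 802 → 03 22.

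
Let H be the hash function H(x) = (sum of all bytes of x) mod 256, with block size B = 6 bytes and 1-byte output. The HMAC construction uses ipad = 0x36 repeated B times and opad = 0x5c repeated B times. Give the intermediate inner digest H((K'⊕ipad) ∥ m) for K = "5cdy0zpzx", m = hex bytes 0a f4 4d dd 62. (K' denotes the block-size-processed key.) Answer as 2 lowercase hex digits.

4f

Key "5cdy0zpzx" = 35 63 64 79 30 7a 70 7a 78 is 9 bytes > B = 6, so hash it first: H(key) = 81, then zero-pad to 6 bytes: K' = 81 00 00 00 00 00.
K' ⊕ ipad = b7 36 36 36 36 36.
Inner input = b7 36 36 36 36 36 ∥ 0a f4 4d dd 62.
Inner hash: sum = 183+54+54+54+54+54+10+244+77+221+98 = 1103; mod 256 = 79 → 4f.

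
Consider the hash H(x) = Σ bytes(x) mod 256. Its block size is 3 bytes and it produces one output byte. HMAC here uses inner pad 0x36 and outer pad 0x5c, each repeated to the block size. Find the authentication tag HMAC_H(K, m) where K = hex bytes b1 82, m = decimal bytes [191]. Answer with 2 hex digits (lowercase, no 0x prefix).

57

Key hex bytes b1 82 is 2 bytes ≤ B = 3; zero-pad to 3 bytes: K' = b1 82 00.
K' ⊕ ipad = 87 b4 36.  K' ⊕ opad = ed de 5c.
Inner input = (K'⊕ipad) ∥ m = 87 b4 36 ∥ bf.
Inner hash: sum = 135+180+54+191 = 560; mod 256 = 48 → 30.
Outer input = (K'⊕opad) ∥ inner = ed de 5c ∥ 30.
Outer hash (tag): sum = 237+222+92+48 = 599; mod 256 = 87 → 57.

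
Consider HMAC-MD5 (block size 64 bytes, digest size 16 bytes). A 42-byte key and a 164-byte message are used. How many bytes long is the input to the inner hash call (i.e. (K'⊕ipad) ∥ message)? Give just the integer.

228

Key is 42 ≤ 64 bytes, zero-padded: |K'| = 64.
Inner input = (K'⊕ipad) ∥ m → 64 + 164 = 228 bytes.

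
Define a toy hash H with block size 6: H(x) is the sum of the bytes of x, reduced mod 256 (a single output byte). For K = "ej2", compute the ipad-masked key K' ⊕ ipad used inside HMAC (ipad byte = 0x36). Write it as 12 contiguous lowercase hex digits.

Key "ej2" = 65 6a 32 is 3 bytes ≤ B = 6; zero-pad to 6 bytes: K' = 65 6a 32 00 00 00.
XOR each byte with 0x36: 65⊕36=53, 6a⊕36=5c, 32⊕36=04, 00⊕36=36, 00⊕36=36, 00⊕36=36.

535c04363636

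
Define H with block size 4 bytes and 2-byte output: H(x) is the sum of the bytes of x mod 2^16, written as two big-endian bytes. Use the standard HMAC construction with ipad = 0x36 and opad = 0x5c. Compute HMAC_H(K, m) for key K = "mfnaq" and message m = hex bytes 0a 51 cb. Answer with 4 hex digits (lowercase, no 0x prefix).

0251

Key "mfnaq" = 6d 66 6e 61 71 is 5 bytes > B = 4, so hash it first: H(key) = 02 13, then zero-pad to 4 bytes: K' = 02 13 00 00.
K' ⊕ ipad = 34 25 36 36.  K' ⊕ opad = 5e 4f 5c 5c.
Inner input = (K'⊕ipad) ∥ m = 34 25 36 36 ∥ 0a 51 cb.
Inner hash: sum = 52+37+54+54+10+81+203 = 491 → 01 eb.
Outer input = (K'⊕opad) ∥ inner = 5e 4f 5c 5c ∥ 01 eb.
Outer hash (tag): sum = 94+79+92+92+1+235 = 593 → 02 51.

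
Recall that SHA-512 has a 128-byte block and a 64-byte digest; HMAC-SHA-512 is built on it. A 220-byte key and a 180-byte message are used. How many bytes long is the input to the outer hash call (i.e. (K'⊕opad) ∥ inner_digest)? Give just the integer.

192

Key is 220 > 128 bytes, so it is hashed to 64 bytes then zero-padded to 128: |K'| = 128.
Outer input = (K'⊕opad) ∥ H(inner) → 128 + 64 = 192 bytes.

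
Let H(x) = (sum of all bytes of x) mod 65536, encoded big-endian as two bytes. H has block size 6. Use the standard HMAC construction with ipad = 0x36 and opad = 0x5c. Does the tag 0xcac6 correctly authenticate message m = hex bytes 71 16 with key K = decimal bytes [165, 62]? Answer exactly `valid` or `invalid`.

Key decimal bytes [165, 62] = a5 3e is 2 bytes ≤ B = 6; zero-pad to 6 bytes: K' = a5 3e 00 00 00 00.
K' ⊕ ipad = 93 08 36 36 36 36; K' ⊕ opad = f9 62 5c 5c 5c 5c.
Inner hash: sum = 147+8+54+54+54+54+113+22 = 506 → 01 fa.
Outer hash (recomputed tag): sum = 249+98+92+92+92+92+1+250 = 966 → 03 c6.
Recomputed tag = 03c6; claimed = cac6 → mismatch.

invalid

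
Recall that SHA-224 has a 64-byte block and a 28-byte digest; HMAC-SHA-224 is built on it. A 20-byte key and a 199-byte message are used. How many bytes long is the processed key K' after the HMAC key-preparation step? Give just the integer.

64

Key is 20 ≤ 64 bytes, zero-padded: |K'| = 64.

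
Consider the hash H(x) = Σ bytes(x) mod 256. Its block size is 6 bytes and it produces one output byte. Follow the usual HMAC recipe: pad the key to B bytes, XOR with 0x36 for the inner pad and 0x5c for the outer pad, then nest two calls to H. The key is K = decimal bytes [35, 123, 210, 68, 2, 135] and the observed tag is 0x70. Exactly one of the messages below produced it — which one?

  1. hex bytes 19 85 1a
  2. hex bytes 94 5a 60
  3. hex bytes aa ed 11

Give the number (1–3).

Key decimal bytes [35, 123, 210, 68, 2, 135] = 23 7b d2 44 02 87 is exactly B = 6 bytes: K' = 23 7b d2 44 02 87.
K' ⊕ ipad = 15 4d e4 72 34 b1; K' ⊕ opad = 7f 27 8e 18 5e db.
m1: inner = H(15 4d e4 72 34 b1 19 85 1a) = 55; tag = H(7f 27 8e 18 5e db 55) = da
m2: inner = H(15 4d e4 72 34 b1 94 5a 60) = eb; tag = H(7f 27 8e 18 5e db eb) = 70 ← matches
m3: inner = H(15 4d e4 72 34 b1 aa ed 11) = 45; tag = H(7f 27 8e 18 5e db 45) = ca

2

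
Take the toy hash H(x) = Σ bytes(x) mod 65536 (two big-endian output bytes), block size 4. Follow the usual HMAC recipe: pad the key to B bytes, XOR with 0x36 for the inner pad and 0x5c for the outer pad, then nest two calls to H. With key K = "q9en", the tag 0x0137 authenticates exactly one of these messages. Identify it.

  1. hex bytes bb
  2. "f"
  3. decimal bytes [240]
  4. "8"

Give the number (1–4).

4

Key "q9en" = 71 39 65 6e is exactly B = 4 bytes: K' = 71 39 65 6e.
K' ⊕ ipad = 47 0f 53 58; K' ⊕ opad = 2d 65 39 32.
m1: inner = H(47 0f 53 58 bb) = 01 bc; tag = H(2d 65 39 32 01 bc) = 01ba
m2: inner = H(47 0f 53 58 66) = 01 67; tag = H(2d 65 39 32 01 67) = 0165
m3: inner = H(47 0f 53 58 f0) = 01 f1; tag = H(2d 65 39 32 01 f1) = 01ef
m4: inner = H(47 0f 53 58 38) = 01 39; tag = H(2d 65 39 32 01 39) = 0137 ← matches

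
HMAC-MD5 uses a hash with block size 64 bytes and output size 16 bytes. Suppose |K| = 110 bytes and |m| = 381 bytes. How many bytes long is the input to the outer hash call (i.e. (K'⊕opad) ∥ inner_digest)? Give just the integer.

Key is 110 > 64 bytes, so it is hashed to 16 bytes then zero-padded to 64: |K'| = 64.
Outer input = (K'⊕opad) ∥ H(inner) → 64 + 16 = 80 bytes.

80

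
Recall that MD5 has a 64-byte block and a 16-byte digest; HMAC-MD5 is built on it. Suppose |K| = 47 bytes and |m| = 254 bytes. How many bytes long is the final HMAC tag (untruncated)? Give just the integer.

The tag is one MD5 digest: 16 bytes.

16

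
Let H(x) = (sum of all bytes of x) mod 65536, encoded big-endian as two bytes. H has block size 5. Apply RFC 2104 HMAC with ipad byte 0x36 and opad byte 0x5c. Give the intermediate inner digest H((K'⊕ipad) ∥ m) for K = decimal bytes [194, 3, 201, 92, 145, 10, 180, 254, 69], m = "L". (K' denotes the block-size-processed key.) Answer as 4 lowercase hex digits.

016a

Key decimal bytes [194, 3, 201, 92, 145, 10, 180, 254, 69] = c2 03 c9 5c 91 0a b4 fe 45 is 9 bytes > B = 5, so hash it first: H(key) = 04 7c, then zero-pad to 5 bytes: K' = 04 7c 00 00 00.
K' ⊕ ipad = 32 4a 36 36 36.
Inner input = 32 4a 36 36 36 ∥ 4c.
Inner hash: sum = 50+74+54+54+54+76 = 362 → 01 6a.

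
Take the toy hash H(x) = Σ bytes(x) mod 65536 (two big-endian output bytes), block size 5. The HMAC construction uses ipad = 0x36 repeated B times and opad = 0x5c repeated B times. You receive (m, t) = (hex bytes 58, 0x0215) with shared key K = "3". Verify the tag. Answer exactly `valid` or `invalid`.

valid

Key "3" = 33 is 1 byte ≤ B = 5; zero-pad to 5 bytes: K' = 33 00 00 00 00.
K' ⊕ ipad = 05 36 36 36 36; K' ⊕ opad = 6f 5c 5c 5c 5c.
Inner hash: sum = 5+54+54+54+54+88 = 309 → 01 35.
Outer hash (recomputed tag): sum = 111+92+92+92+92+1+53 = 533 → 02 15.
Recomputed tag = 0215; claimed = 0215 → match.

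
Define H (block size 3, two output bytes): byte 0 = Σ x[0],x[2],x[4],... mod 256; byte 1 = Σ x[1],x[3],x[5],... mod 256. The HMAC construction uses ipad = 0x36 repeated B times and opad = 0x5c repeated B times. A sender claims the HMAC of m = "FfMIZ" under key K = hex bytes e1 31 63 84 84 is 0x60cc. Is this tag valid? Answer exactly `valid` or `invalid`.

Key hex bytes e1 31 63 84 84 is 5 bytes > B = 3, so hash it first: H(key) = c8 b5, then zero-pad to 3 bytes: K' = c8 b5 00.
K' ⊕ ipad = fe 83 36; K' ⊕ opad = 94 e9 5c.
Inner hash: even-index sum = 483 mod 256 = 227; odd-index sum = 368 mod 256 = 112 → e3 70.
Outer hash (recomputed tag): even-index sum = 352 mod 256 = 96; odd-index sum = 460 mod 256 = 204 → 60 cc.
Recomputed tag = 60cc; claimed = 60cc → match.

valid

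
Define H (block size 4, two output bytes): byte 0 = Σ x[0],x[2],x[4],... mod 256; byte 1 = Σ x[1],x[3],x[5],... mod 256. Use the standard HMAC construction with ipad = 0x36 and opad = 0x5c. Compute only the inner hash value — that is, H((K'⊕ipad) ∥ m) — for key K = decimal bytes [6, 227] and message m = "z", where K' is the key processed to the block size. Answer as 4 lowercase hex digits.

e00b

Key decimal bytes [6, 227] = 06 e3 is 2 bytes ≤ B = 4; zero-pad to 4 bytes: K' = 06 e3 00 00.
K' ⊕ ipad = 30 d5 36 36.
Inner input = 30 d5 36 36 ∥ 7a.
Inner hash: even-index sum = 224 mod 256 = 224; odd-index sum = 267 mod 256 = 11 → e0 0b.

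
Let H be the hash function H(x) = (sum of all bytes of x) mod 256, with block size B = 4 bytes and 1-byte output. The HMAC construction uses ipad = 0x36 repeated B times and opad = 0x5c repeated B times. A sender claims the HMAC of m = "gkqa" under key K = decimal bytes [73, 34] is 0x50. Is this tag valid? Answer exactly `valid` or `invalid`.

invalid

Key decimal bytes [73, 34] = 49 22 is 2 bytes ≤ B = 4; zero-pad to 4 bytes: K' = 49 22 00 00.
K' ⊕ ipad = 7f 14 36 36; K' ⊕ opad = 15 7e 5c 5c.
Inner hash: sum = 127+20+54+54+103+107+113+97 = 675; mod 256 = 163 → a3.
Outer hash (recomputed tag): sum = 21+126+92+92+163 = 494; mod 256 = 238 → ee.
Recomputed tag = ee; claimed = 50 → mismatch.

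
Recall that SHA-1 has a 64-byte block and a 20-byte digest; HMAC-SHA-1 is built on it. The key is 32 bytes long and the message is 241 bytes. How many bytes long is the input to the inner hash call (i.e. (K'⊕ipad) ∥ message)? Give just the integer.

Key is 32 ≤ 64 bytes, zero-padded: |K'| = 64.
Inner input = (K'⊕ipad) ∥ m → 64 + 241 = 305 bytes.

305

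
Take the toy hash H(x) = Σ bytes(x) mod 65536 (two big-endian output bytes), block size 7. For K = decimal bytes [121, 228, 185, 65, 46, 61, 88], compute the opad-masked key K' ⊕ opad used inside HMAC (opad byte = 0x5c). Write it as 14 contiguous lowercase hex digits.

Key decimal bytes [121, 228, 185, 65, 46, 61, 88] = 79 e4 b9 41 2e 3d 58 is exactly B = 7 bytes: K' = 79 e4 b9 41 2e 3d 58.
XOR each byte with 0x5c: 79⊕5c=25, e4⊕5c=b8, b9⊕5c=e5, 41⊕5c=1d, 2e⊕5c=72, 3d⊕5c=61, 58⊕5c=04.

25b8e51d726104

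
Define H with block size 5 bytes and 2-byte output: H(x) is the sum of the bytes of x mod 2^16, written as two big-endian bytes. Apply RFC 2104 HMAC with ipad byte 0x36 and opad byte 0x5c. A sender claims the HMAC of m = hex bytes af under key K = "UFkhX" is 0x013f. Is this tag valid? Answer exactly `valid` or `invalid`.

Key "UFkhX" = 55 46 6b 68 58 is exactly B = 5 bytes: K' = 55 46 6b 68 58.
K' ⊕ ipad = 63 70 5d 5e 6e; K' ⊕ opad = 09 1a 37 34 04.
Inner hash: sum = 99+112+93+94+110+175 = 683 → 02 ab.
Outer hash (recomputed tag): sum = 9+26+55+52+4+2+171 = 319 → 01 3f.
Recomputed tag = 013f; claimed = 013f → match.

valid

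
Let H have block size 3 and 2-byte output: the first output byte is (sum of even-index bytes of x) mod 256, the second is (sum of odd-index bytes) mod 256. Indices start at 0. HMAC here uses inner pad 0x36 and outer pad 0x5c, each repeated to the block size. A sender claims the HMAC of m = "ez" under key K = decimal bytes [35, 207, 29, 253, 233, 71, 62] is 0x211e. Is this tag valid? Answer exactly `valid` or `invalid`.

invalid

Key decimal bytes [35, 207, 29, 253, 233, 71, 62] = 23 cf 1d fd e9 47 3e is 7 bytes > B = 3, so hash it first: H(key) = 67 13, then zero-pad to 3 bytes: K' = 67 13 00.
K' ⊕ ipad = 51 25 36; K' ⊕ opad = 3b 4f 5c.
Inner hash: even-index sum = 257 mod 256 = 1; odd-index sum = 138 mod 256 = 138 → 01 8a.
Outer hash (recomputed tag): even-index sum = 289 mod 256 = 33; odd-index sum = 80 mod 256 = 80 → 21 50.
Recomputed tag = 2150; claimed = 211e → mismatch.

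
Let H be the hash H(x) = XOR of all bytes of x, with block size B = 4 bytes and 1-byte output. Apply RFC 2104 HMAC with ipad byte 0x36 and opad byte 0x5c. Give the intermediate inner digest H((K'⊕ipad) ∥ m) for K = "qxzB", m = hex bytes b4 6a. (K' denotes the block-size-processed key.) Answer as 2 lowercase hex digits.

Key "qxzB" = 71 78 7a 42 is exactly B = 4 bytes: K' = 71 78 7a 42.
K' ⊕ ipad = 47 4e 4c 74.
Inner input = 47 4e 4c 74 ∥ b4 6a.
Inner hash: XOR 47⊕4e⊕4c⊕74⊕b4⊕6a = ef.

ef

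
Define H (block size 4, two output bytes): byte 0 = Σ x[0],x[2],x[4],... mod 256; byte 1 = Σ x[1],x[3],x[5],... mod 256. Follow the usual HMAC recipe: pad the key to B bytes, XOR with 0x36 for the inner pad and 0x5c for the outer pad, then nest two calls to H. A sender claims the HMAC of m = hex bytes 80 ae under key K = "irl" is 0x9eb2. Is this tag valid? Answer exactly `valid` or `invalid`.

valid

Key "irl" = 69 72 6c is 3 bytes ≤ B = 4; zero-pad to 4 bytes: K' = 69 72 6c 00.
K' ⊕ ipad = 5f 44 5a 36; K' ⊕ opad = 35 2e 30 5c.
Inner hash: even-index sum = 313 mod 256 = 57; odd-index sum = 296 mod 256 = 40 → 39 28.
Outer hash (recomputed tag): even-index sum = 158 mod 256 = 158; odd-index sum = 178 mod 256 = 178 → 9e b2.
Recomputed tag = 9eb2; claimed = 9eb2 → match.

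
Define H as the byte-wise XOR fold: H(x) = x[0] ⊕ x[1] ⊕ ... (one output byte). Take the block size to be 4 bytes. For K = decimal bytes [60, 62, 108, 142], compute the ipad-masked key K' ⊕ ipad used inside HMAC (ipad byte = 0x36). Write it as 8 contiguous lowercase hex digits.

Key decimal bytes [60, 62, 108, 142] = 3c 3e 6c 8e is exactly B = 4 bytes: K' = 3c 3e 6c 8e.
XOR each byte with 0x36: 3c⊕36=0a, 3e⊕36=08, 6c⊕36=5a, 8e⊕36=b8.

0a085ab8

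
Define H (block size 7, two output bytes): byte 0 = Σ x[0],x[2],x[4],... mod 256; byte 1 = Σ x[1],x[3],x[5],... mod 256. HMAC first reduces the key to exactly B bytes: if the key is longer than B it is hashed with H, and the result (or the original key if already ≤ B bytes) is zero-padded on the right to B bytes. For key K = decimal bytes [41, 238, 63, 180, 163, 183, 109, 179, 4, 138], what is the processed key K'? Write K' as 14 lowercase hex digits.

|K| = 10 > B = 7, so first hash the key.
H(K): even-index sum = 380 mod 256 = 124; odd-index sum = 918 mod 256 = 150 → 7c 96.
Zero-pad H(K) = 7c 96 to 7 bytes: K' = 7c 96 00 00 00 00 00.

7c960000000000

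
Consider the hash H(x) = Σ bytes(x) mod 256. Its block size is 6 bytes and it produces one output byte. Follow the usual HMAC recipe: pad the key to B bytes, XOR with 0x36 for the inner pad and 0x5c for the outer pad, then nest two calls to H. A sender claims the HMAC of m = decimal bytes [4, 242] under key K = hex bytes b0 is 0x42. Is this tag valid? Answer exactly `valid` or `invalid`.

Key hex bytes b0 is 1 byte ≤ B = 6; zero-pad to 6 bytes: K' = b0 00 00 00 00 00.
K' ⊕ ipad = 86 36 36 36 36 36; K' ⊕ opad = ec 5c 5c 5c 5c 5c.
Inner hash: sum = 134+54+54+54+54+54+4+242 = 650; mod 256 = 138 → 8a.
Outer hash (recomputed tag): sum = 236+92+92+92+92+92+138 = 834; mod 256 = 66 → 42.
Recomputed tag = 42; claimed = 42 → match.

valid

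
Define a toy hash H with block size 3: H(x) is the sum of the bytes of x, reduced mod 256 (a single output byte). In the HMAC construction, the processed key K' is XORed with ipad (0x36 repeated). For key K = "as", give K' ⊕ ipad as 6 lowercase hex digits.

574536

Key "as" = 61 73 is 2 bytes ≤ B = 3; zero-pad to 3 bytes: K' = 61 73 00.
XOR each byte with 0x36: 61⊕36=57, 73⊕36=45, 00⊕36=36.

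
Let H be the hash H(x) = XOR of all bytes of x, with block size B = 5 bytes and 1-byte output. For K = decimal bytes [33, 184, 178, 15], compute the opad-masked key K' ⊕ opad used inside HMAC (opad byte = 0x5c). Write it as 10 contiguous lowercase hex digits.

Key decimal bytes [33, 184, 178, 15] = 21 b8 b2 0f is 4 bytes ≤ B = 5; zero-pad to 5 bytes: K' = 21 b8 b2 0f 00.
XOR each byte with 0x5c: 21⊕5c=7d, b8⊕5c=e4, b2⊕5c=ee, 0f⊕5c=53, 00⊕5c=5c.

7de4ee535c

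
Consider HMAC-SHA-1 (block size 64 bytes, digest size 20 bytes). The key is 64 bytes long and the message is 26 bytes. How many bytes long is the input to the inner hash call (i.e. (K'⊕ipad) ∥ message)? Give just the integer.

Key is 64 ≤ 64 bytes, zero-padded: |K'| = 64.
Inner input = (K'⊕ipad) ∥ m → 64 + 26 = 90 bytes.

90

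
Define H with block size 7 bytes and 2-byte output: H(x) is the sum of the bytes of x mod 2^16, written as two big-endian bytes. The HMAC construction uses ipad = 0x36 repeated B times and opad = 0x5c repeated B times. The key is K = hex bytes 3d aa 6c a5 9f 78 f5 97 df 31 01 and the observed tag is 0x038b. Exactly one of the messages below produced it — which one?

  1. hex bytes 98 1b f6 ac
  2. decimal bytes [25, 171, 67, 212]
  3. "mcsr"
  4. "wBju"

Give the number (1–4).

Key hex bytes 3d aa 6c a5 9f 78 f5 97 df 31 01 is 11 bytes > B = 7, so hash it first: H(key) = 05 ac, then zero-pad to 7 bytes: K' = 05 ac 00 00 00 00 00.
K' ⊕ ipad = 33 9a 36 36 36 36 36; K' ⊕ opad = 59 f0 5c 5c 5c 5c 5c.
m1: inner = H(33 9a 36 36 36 36 36 98 1b f6 ac) = 04 30; tag = H(59 f0 5c 5c 5c 5c 5c 04 30) = 0349
m2: inner = H(33 9a 36 36 36 36 36 19 ab 43 d4) = 03 b6; tag = H(59 f0 5c 5c 5c 5c 5c 03 b6) = 03ce
m3: inner = H(33 9a 36 36 36 36 36 6d 63 73 72) = 03 90; tag = H(59 f0 5c 5c 5c 5c 5c 03 90) = 03a8
m4: inner = H(33 9a 36 36 36 36 36 77 42 6a 75) = 03 73; tag = H(59 f0 5c 5c 5c 5c 5c 03 73) = 038b ← matches

4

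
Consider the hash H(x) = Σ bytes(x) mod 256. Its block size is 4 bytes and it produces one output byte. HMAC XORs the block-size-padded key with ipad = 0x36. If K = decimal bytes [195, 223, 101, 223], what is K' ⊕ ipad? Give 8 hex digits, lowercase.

f5e953e9

Key decimal bytes [195, 223, 101, 223] = c3 df 65 df is exactly B = 4 bytes: K' = c3 df 65 df.
XOR each byte with 0x36: c3⊕36=f5, df⊕36=e9, 65⊕36=53, df⊕36=e9.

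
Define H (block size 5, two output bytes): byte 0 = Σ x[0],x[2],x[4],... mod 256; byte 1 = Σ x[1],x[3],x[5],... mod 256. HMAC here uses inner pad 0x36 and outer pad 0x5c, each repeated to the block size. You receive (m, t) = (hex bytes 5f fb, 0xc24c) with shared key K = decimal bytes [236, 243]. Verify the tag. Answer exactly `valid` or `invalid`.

valid

Key decimal bytes [236, 243] = ec f3 is 2 bytes ≤ B = 5; zero-pad to 5 bytes: K' = ec f3 00 00 00.
K' ⊕ ipad = da c5 36 36 36; K' ⊕ opad = b0 af 5c 5c 5c.
Inner hash: even-index sum = 577 mod 256 = 65; odd-index sum = 346 mod 256 = 90 → 41 5a.
Outer hash (recomputed tag): even-index sum = 450 mod 256 = 194; odd-index sum = 332 mod 256 = 76 → c2 4c.
Recomputed tag = c24c; claimed = c24c → match.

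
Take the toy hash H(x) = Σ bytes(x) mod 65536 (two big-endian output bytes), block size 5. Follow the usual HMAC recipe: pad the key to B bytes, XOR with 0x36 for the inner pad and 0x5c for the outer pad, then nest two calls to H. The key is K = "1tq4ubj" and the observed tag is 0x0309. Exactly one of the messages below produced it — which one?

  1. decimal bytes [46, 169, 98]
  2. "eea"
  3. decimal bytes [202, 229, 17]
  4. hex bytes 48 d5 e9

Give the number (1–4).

2

Key "1tq4ubj" = 31 74 71 34 75 62 6a is 7 bytes > B = 5, so hash it first: H(key) = 02 8b, then zero-pad to 5 bytes: K' = 02 8b 00 00 00.
K' ⊕ ipad = 34 bd 36 36 36; K' ⊕ opad = 5e d7 5c 5c 5c.
m1: inner = H(34 bd 36 36 36 2e a9 62) = 02 cc; tag = H(5e d7 5c 5c 5c 02 cc) = 0317
m2: inner = H(34 bd 36 36 36 65 65 61) = 02 be; tag = H(5e d7 5c 5c 5c 02 be) = 0309 ← matches
m3: inner = H(34 bd 36 36 36 ca e5 11) = 03 53; tag = H(5e d7 5c 5c 5c 03 53) = 029f
m4: inner = H(34 bd 36 36 36 48 d5 e9) = 03 99; tag = H(5e d7 5c 5c 5c 03 99) = 02e5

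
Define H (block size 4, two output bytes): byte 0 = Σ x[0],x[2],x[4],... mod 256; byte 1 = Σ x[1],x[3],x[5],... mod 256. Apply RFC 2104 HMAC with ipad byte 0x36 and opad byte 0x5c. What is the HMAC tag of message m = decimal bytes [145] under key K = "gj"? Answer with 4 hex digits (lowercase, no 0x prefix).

Key "gj" = 67 6a is 2 bytes ≤ B = 4; zero-pad to 4 bytes: K' = 67 6a 00 00.
K' ⊕ ipad = 51 5c 36 36.  K' ⊕ opad = 3b 36 5c 5c.
Inner input = (K'⊕ipad) ∥ m = 51 5c 36 36 ∥ 91.
Inner hash: even-index sum = 280 mod 256 = 24; odd-index sum = 146 mod 256 = 146 → 18 92.
Outer input = (K'⊕opad) ∥ inner = 3b 36 5c 5c ∥ 18 92.
Outer hash (tag): even-index sum = 175 mod 256 = 175; odd-index sum = 292 mod 256 = 36 → af 24.

af24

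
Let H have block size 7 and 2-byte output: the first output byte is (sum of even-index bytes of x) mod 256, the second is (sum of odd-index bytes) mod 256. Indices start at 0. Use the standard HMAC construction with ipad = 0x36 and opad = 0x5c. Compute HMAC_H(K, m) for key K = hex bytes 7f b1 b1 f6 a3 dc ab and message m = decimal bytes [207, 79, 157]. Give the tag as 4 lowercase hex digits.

Key hex bytes 7f b1 b1 f6 a3 dc ab is exactly B = 7 bytes: K' = 7f b1 b1 f6 a3 dc ab.
K' ⊕ ipad = 49 87 87 c0 95 ea 9d.  K' ⊕ opad = 23 ed ed aa ff 80 f7.
Inner input = (K'⊕ipad) ∥ m = 49 87 87 c0 95 ea 9d ∥ cf 4f 9d.
Inner hash: even-index sum = 593 mod 256 = 81; odd-index sum = 925 mod 256 = 157 → 51 9d.
Outer input = (K'⊕opad) ∥ inner = 23 ed ed aa ff 80 f7 ∥ 51 9d.
Outer hash (tag): even-index sum = 931 mod 256 = 163; odd-index sum = 616 mod 256 = 104 → a3 68.

a368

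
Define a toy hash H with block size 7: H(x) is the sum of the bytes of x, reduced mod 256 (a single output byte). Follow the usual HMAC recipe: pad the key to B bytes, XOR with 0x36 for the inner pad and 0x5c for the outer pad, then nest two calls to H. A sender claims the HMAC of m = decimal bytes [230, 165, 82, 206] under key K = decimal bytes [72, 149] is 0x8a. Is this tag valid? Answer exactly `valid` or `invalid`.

invalid

Key decimal bytes [72, 149] = 48 95 is 2 bytes ≤ B = 7; zero-pad to 7 bytes: K' = 48 95 00 00 00 00 00.
K' ⊕ ipad = 7e a3 36 36 36 36 36; K' ⊕ opad = 14 c9 5c 5c 5c 5c 5c.
Inner hash: sum = 126+163+54+54+54+54+54+230+165+82+206 = 1242; mod 256 = 218 → da.
Outer hash (recomputed tag): sum = 20+201+92+92+92+92+92+218 = 899; mod 256 = 131 → 83.
Recomputed tag = 83; claimed = 8a → mismatch.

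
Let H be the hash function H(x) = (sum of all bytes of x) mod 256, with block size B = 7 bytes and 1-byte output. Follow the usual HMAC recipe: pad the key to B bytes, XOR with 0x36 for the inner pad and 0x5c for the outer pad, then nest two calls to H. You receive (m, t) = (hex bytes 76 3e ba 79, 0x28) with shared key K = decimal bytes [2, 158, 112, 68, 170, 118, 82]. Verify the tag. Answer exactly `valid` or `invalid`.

invalid

Key decimal bytes [2, 158, 112, 68, 170, 118, 82] = 02 9e 70 44 aa 76 52 is exactly B = 7 bytes: K' = 02 9e 70 44 aa 76 52.
K' ⊕ ipad = 34 a8 46 72 9c 40 64; K' ⊕ opad = 5e c2 2c 18 f6 2a 0e.
Inner hash: sum = 52+168+70+114+156+64+100+118+62+186+121 = 1211; mod 256 = 187 → bb.
Outer hash (recomputed tag): sum = 94+194+44+24+246+42+14+187 = 845; mod 256 = 77 → 4d.
Recomputed tag = 4d; claimed = 28 → mismatch.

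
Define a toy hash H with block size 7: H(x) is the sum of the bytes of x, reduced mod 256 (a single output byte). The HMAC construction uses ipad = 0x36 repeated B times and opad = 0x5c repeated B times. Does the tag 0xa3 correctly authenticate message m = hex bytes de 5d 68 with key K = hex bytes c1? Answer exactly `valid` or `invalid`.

Key hex bytes c1 is 1 byte ≤ B = 7; zero-pad to 7 bytes: K' = c1 00 00 00 00 00 00.
K' ⊕ ipad = f7 36 36 36 36 36 36; K' ⊕ opad = 9d 5c 5c 5c 5c 5c 5c.
Inner hash: sum = 247+54+54+54+54+54+54+222+93+104 = 990; mod 256 = 222 → de.
Outer hash (recomputed tag): sum = 157+92+92+92+92+92+92+222 = 931; mod 256 = 163 → a3.
Recomputed tag = a3; claimed = a3 → match.

valid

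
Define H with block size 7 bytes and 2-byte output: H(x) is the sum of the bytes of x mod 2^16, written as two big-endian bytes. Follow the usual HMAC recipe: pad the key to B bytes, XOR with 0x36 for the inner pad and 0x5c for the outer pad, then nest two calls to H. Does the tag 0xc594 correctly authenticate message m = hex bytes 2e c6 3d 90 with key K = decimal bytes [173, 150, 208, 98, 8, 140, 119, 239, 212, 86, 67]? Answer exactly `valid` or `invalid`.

invalid

Key decimal bytes [173, 150, 208, 98, 8, 140, 119, 239, 212, 86, 67] = ad 96 d0 62 08 8c 77 ef d4 56 43 is 11 bytes > B = 7, so hash it first: H(key) = 05 dc, then zero-pad to 7 bytes: K' = 05 dc 00 00 00 00 00.
K' ⊕ ipad = 33 ea 36 36 36 36 36; K' ⊕ opad = 59 80 5c 5c 5c 5c 5c.
Inner hash: sum = 51+234+54+54+54+54+54+46+198+61+144 = 1004 → 03 ec.
Outer hash (recomputed tag): sum = 89+128+92+92+92+92+92+3+236 = 916 → 03 94.
Recomputed tag = 0394; claimed = c594 → mismatch.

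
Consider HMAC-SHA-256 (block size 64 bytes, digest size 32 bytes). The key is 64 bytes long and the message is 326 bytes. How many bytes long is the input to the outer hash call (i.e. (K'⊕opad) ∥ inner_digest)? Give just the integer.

96

Key is 64 ≤ 64 bytes, zero-padded: |K'| = 64.
Outer input = (K'⊕opad) ∥ H(inner) → 64 + 32 = 96 bytes.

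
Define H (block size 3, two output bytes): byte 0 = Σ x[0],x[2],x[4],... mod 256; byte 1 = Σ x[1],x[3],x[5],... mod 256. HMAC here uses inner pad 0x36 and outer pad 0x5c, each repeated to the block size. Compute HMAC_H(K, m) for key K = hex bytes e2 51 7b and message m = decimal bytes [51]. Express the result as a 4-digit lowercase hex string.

7f2e

Key hex bytes e2 51 7b is exactly B = 3 bytes: K' = e2 51 7b.
K' ⊕ ipad = d4 67 4d.  K' ⊕ opad = be 0d 27.
Inner input = (K'⊕ipad) ∥ m = d4 67 4d ∥ 33.
Inner hash: even-index sum = 289 mod 256 = 33; odd-index sum = 154 mod 256 = 154 → 21 9a.
Outer input = (K'⊕opad) ∥ inner = be 0d 27 ∥ 21 9a.
Outer hash (tag): even-index sum = 383 mod 256 = 127; odd-index sum = 46 mod 256 = 46 → 7f 2e.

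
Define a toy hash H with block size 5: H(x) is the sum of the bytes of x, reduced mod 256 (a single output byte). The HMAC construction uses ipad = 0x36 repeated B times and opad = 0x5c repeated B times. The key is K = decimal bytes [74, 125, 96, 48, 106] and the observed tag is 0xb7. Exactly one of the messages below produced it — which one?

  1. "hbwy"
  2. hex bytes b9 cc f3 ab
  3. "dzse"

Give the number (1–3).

2

Key decimal bytes [74, 125, 96, 48, 106] = 4a 7d 60 30 6a is exactly B = 5 bytes: K' = 4a 7d 60 30 6a.
K' ⊕ ipad = 7c 4b 56 06 5c; K' ⊕ opad = 16 21 3c 6c 36.
m1: inner = H(7c 4b 56 06 5c 68 62 77 79) = 39; tag = H(16 21 3c 6c 36 39) = 4e
m2: inner = H(7c 4b 56 06 5c b9 cc f3 ab) = a2; tag = H(16 21 3c 6c 36 a2) = b7 ← matches
m3: inner = H(7c 4b 56 06 5c 64 7a 73 65) = 35; tag = H(16 21 3c 6c 36 35) = 4a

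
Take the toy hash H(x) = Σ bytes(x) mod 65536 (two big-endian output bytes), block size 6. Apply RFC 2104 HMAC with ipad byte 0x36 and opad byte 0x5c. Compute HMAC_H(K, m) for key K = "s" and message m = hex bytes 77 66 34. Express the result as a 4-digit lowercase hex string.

0261

Key "s" = 73 is 1 byte ≤ B = 6; zero-pad to 6 bytes: K' = 73 00 00 00 00 00.
K' ⊕ ipad = 45 36 36 36 36 36.  K' ⊕ opad = 2f 5c 5c 5c 5c 5c.
Inner input = (K'⊕ipad) ∥ m = 45 36 36 36 36 36 ∥ 77 66 34.
Inner hash: sum = 69+54+54+54+54+54+119+102+52 = 612 → 02 64.
Outer input = (K'⊕opad) ∥ inner = 2f 5c 5c 5c 5c 5c ∥ 02 64.
Outer hash (tag): sum = 47+92+92+92+92+92+2+100 = 609 → 02 61.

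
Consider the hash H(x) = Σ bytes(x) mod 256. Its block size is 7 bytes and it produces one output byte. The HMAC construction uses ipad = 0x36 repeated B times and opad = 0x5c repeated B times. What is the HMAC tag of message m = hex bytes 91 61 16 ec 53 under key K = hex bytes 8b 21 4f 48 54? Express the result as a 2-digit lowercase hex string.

Key hex bytes 8b 21 4f 48 54 is 5 bytes ≤ B = 7; zero-pad to 7 bytes: K' = 8b 21 4f 48 54 00 00.
K' ⊕ ipad = bd 17 79 7e 62 36 36.  K' ⊕ opad = d7 7d 13 14 08 5c 5c.
Inner input = (K'⊕ipad) ∥ m = bd 17 79 7e 62 36 36 ∥ 91 61 16 ec 53.
Inner hash: sum = 189+23+121+126+98+54+54+145+97+22+236+83 = 1248; mod 256 = 224 → e0.
Outer input = (K'⊕opad) ∥ inner = d7 7d 13 14 08 5c 5c ∥ e0.
Outer hash (tag): sum = 215+125+19+20+8+92+92+224 = 795; mod 256 = 27 → 1b.

1b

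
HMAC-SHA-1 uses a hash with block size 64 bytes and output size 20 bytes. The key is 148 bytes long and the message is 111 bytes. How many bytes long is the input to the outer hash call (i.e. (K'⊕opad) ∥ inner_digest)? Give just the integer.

84

Key is 148 > 64 bytes, so it is hashed to 20 bytes then zero-padded to 64: |K'| = 64.
Outer input = (K'⊕opad) ∥ H(inner) → 64 + 20 = 84 bytes.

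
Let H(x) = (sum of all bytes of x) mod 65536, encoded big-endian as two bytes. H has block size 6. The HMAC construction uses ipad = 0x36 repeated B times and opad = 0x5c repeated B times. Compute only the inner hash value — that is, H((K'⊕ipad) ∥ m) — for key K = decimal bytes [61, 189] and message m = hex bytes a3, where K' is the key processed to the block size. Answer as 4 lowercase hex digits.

Key decimal bytes [61, 189] = 3d bd is 2 bytes ≤ B = 6; zero-pad to 6 bytes: K' = 3d bd 00 00 00 00.
K' ⊕ ipad = 0b 8b 36 36 36 36.
Inner input = 0b 8b 36 36 36 36 ∥ a3.
Inner hash: sum = 11+139+54+54+54+54+163 = 529 → 02 11.

0211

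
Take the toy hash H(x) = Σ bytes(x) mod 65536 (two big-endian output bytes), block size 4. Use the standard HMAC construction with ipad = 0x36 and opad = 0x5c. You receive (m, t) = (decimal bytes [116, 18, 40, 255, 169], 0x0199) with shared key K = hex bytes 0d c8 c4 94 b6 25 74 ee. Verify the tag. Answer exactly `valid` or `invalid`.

valid

Key hex bytes 0d c8 c4 94 b6 25 74 ee is 8 bytes > B = 4, so hash it first: H(key) = 04 6a, then zero-pad to 4 bytes: K' = 04 6a 00 00.
K' ⊕ ipad = 32 5c 36 36; K' ⊕ opad = 58 36 5c 5c.
Inner hash: sum = 50+92+54+54+116+18+40+255+169 = 848 → 03 50.
Outer hash (recomputed tag): sum = 88+54+92+92+3+80 = 409 → 01 99.
Recomputed tag = 0199; claimed = 0199 → match.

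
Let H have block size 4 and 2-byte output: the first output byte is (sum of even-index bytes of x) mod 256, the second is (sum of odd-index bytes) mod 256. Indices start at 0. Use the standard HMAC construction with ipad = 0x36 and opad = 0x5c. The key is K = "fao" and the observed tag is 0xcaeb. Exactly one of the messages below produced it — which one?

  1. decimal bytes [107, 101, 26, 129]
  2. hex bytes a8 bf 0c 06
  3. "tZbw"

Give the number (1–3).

2

Key "fao" = 66 61 6f is 3 bytes ≤ B = 4; zero-pad to 4 bytes: K' = 66 61 6f 00.
K' ⊕ ipad = 50 57 59 36; K' ⊕ opad = 3a 3d 33 5c.
m1: inner = H(50 57 59 36 6b 65 1a 81) = 2e 73; tag = H(3a 3d 33 5c 2e 73) = 9b0c
m2: inner = H(50 57 59 36 a8 bf 0c 06) = 5d 52; tag = H(3a 3d 33 5c 5d 52) = caeb ← matches
m3: inner = H(50 57 59 36 74 5a 62 77) = 7f 5e; tag = H(3a 3d 33 5c 7f 5e) = ecf7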